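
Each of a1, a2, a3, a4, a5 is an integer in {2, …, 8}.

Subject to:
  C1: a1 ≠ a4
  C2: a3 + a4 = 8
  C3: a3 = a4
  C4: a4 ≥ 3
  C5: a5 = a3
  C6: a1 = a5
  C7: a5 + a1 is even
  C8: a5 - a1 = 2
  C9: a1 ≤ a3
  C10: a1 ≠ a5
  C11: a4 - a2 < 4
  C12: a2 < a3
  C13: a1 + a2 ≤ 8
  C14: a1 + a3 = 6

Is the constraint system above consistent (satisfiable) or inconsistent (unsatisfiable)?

From constraints 3, 5, and 6, a1 = a5 = a3 = a4, so a1 = a4. But constraint 1 says a1 ≠ a4. Contradiction.

Unsatisfiable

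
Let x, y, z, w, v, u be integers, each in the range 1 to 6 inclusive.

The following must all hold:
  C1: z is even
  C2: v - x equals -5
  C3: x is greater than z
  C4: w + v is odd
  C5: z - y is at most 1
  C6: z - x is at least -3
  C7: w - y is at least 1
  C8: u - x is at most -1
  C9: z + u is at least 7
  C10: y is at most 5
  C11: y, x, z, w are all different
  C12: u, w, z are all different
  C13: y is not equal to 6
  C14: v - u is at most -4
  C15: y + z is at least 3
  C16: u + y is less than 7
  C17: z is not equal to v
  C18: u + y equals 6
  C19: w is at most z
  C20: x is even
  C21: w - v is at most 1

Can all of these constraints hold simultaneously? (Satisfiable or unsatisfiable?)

Unsatisfiable

Constraints 5, 6, 7, 8, 14, and 21 give x − u ≥ 1, u − v ≥ 4, v − w ≥ -1, w − y ≥ 1, y − z ≥ -1, z − x ≥ -3.
Adding all 6 inequalities: the left sides telescope to 0, and the right sides sum to 1 + 4 + (-1) + 1 + (-1) + (-3) = 1. So 0 ≥ 1, which is false.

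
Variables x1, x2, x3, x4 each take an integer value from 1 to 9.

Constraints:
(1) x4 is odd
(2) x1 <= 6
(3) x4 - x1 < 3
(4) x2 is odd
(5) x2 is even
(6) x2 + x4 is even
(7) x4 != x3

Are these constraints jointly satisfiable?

Unsatisfiable

Constraint 5 makes x2 even and constraint 1 makes x4 odd, so x2 + x4 must be odd. Constraint 6 says x2 + x4 is even — contradiction.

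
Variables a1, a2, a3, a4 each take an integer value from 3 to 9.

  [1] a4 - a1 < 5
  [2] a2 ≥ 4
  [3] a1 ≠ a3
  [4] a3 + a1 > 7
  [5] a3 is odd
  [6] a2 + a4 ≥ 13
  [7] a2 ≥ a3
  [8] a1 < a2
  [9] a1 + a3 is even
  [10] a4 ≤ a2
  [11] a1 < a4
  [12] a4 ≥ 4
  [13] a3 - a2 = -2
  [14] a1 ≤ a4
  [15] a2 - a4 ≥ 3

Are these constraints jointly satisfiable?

Setting (a1, a2, a3, a4) = (3, 9, 7, 5) satisfies everything: constraint 1: a4 - a1 = 2; constraint 4: a3 + a1 = 10; constraint 6: a2 + a4 = 14, and the others follow.

Satisfiable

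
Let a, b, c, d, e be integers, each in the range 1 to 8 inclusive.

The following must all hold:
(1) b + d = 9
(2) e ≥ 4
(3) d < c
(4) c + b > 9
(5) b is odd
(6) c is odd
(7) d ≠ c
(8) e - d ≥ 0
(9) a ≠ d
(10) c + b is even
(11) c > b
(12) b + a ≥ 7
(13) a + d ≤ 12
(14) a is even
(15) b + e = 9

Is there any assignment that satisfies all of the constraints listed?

Satisfiable

Setting (a, b, c, d, e) = (4, 3, 7, 6, 6) satisfies everything: constraint 1: b + d = 9; constraint 4: c + b = 10, and the others follow.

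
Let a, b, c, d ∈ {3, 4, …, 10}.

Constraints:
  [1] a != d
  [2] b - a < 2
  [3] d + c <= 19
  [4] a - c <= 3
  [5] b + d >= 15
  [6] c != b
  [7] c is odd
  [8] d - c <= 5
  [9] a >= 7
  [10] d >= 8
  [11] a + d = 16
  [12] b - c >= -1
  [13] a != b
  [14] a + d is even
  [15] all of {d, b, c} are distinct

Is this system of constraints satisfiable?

Satisfiable

Take a = 7, b = 8, c = 7, d = 9. Then constraint 2: b - a = 1; constraint 3: d + c = 16; constraint 4: a - c = 0, and every other listed constraint is also met.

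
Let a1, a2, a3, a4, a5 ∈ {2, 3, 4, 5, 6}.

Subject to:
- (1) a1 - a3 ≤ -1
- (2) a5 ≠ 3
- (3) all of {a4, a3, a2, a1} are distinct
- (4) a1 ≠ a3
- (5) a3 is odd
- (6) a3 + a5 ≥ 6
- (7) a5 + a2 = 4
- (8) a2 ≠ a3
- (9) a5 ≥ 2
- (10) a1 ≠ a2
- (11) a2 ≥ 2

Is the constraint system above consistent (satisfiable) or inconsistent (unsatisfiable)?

Satisfiable

Try a1 = 3, a2 = 2, a3 = 5, a4 = 4, a5 = 2.
Check constraint 1: a1 - a3 = -2; constraint 6: a3 + a5 = 7; constraint 7: a5 + a2 = 4. The remaining constraints are straightforward to verify.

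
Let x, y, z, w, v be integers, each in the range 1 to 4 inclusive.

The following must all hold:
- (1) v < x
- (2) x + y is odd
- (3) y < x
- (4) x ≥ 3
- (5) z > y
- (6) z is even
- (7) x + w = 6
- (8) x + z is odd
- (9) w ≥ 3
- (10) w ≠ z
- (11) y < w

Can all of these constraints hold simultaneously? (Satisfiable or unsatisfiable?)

Satisfiable

One satisfying assignment is x = 3, y = 2, z = 4, w = 3, v = 1.
For the less obvious constraints — constraint 2: x + y = 5 is odd; constraint 7: x + w = 6 — and the others hold by inspection.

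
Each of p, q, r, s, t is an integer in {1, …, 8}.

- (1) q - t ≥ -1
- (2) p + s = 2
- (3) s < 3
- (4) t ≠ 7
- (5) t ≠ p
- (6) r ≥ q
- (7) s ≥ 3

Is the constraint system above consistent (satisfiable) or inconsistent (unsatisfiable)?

Unsatisfiable

From constraint 7: s ≥ 3. From constraint 3: s ≤ 2. But 2 < 3, so no value of s works.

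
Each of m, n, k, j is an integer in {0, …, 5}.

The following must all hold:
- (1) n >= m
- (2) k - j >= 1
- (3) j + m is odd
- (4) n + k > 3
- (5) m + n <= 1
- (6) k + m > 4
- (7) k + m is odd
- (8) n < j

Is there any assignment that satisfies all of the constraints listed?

Satisfiable

Try m = 0, n = 0, k = 5, j = 1.
Check constraint 2: k - j = 4; constraint 4: n + k = 5; constraint 5: m + n = 0. The remaining constraints are straightforward to verify.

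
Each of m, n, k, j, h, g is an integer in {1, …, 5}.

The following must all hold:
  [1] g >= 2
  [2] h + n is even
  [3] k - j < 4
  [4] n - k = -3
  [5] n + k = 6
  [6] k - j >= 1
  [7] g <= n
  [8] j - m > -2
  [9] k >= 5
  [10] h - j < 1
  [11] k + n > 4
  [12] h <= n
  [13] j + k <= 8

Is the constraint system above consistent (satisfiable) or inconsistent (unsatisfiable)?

From constraints 1 and 7: n ≥ g ≥ 2. From constraint 9: k ≥ 5. Hence n + k ≥ 7. But constraint 5 requires n + k = 6, and 6 < 7. Contradiction.

Unsatisfiable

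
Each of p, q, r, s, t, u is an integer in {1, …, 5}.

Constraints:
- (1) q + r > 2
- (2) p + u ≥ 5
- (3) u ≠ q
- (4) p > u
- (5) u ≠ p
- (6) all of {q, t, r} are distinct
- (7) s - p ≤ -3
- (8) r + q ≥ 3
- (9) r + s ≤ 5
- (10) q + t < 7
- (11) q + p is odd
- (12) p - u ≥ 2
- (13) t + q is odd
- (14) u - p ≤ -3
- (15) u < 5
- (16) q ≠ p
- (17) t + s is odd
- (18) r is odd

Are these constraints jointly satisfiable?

Satisfiable

Setting (p, q, r, s, t, u) = (4, 3, 1, 1, 2, 1) satisfies everything: constraint 1: q + r = 4; constraint 2: p + u = 5, and the others follow.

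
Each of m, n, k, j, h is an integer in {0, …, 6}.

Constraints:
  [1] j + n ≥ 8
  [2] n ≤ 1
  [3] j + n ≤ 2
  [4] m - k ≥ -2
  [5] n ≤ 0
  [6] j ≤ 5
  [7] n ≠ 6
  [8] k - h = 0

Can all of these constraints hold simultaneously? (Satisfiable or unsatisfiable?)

From constraint 6: j ≤ 5. From constraint 2: n ≤ 1. Hence j + n ≤ 6. But constraint 1 requires j + n ≥ 8, and 8 > 6. Contradiction.

Unsatisfiable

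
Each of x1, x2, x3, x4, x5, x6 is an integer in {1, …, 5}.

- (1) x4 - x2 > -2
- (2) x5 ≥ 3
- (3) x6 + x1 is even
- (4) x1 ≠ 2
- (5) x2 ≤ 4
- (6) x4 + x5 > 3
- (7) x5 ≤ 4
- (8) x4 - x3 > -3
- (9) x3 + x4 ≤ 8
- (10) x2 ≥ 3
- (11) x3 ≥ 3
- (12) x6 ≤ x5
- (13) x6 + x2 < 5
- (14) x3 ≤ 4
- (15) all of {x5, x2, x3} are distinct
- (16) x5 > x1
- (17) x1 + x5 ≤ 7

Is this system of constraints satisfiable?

Constraints 2, 5, 7, 10, 11, and 14 confine each of x5, x2, x3 to the 2 values {3, 4}.
Constraint 15 requires all 3 of them to be distinct, but only 2 values are available — impossible by the pigeonhole principle.

Unsatisfiable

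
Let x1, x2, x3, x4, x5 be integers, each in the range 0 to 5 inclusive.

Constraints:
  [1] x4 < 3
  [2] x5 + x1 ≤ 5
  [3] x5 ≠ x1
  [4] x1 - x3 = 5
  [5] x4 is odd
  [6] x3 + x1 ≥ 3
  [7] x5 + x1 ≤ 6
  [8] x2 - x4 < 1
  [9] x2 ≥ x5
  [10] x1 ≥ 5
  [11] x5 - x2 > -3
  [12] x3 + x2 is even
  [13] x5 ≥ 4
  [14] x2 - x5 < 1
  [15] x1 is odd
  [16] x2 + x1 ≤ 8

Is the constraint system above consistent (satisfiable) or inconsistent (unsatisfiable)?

From constraints 9 and 13: x2 ≥ x5 ≥ 4. From constraint 10: x1 ≥ 5. Hence x2 + x1 ≥ 9. But constraint 16 requires x2 + x1 ≤ 8, and 8 < 9. Contradiction.

Unsatisfiable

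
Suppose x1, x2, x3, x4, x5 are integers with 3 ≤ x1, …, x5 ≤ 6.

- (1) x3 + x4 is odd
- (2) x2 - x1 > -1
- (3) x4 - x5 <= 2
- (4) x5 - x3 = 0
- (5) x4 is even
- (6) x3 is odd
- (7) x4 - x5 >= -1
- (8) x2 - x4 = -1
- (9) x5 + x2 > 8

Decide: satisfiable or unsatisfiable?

Satisfiable

Setting (x1, x2, x3, x4, x5) = (5, 5, 5, 6, 5) satisfies everything: constraint 2: x2 - x1 = 0; constraint 3: x4 - x5 = 1; constraint 4: x5 - x3 = 0, and the others follow.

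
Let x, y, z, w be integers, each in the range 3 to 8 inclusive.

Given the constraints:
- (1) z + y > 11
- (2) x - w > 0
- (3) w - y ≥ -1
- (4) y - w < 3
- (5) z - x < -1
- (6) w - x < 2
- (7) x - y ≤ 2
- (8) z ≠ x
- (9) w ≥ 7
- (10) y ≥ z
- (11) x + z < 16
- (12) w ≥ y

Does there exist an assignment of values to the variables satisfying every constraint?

Take x = 8, y = 7, z = 6, w = 7. Then constraint 1: z + y = 13; constraint 2: x - w = 1, and every other listed constraint is also met.

Satisfiable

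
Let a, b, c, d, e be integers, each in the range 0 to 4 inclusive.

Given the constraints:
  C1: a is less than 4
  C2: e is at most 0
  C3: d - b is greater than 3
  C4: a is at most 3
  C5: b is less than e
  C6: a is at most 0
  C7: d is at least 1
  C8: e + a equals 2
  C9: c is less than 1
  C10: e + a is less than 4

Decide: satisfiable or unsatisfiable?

From constraint 2: e ≤ 0. From constraint 6: a ≤ 0. Hence e + a ≤ 0. But constraint 8 requires e + a = 2, and 2 > 0. Contradiction.

Unsatisfiable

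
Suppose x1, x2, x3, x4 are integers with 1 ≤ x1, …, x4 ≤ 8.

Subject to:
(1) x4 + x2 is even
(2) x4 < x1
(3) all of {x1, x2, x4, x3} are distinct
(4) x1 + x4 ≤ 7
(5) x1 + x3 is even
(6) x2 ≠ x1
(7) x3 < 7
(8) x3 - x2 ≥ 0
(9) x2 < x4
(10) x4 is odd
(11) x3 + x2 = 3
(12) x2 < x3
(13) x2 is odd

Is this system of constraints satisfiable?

Take x1 = 4, x2 = 1, x3 = 2, x4 = 3. Then constraint 4: x1 + x4 = 7; constraint 8: x3 - x2 = 1, and every other listed constraint is also met.

Satisfiable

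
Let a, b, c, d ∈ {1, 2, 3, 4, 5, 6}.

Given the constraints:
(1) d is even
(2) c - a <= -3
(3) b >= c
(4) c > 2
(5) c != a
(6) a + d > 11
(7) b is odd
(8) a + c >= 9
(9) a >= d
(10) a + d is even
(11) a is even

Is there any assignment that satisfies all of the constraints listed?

Satisfiable

Take a = 6, b = 3, c = 3, d = 6. Then constraint 2: c - a = -3; constraint 6: a + d = 12; constraint 8: a + c = 9, and every other listed constraint is also met.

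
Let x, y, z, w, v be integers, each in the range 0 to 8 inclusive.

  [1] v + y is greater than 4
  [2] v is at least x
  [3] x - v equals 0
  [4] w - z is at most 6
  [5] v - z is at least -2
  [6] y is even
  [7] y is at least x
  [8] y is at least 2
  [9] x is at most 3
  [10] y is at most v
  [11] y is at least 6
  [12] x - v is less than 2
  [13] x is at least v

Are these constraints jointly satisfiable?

Unsatisfiable

From constraints 10 and 11: v ≥ y and y ≥ 6, so v ≥ 6. From constraints 9 and 13: v ≤ x and x ≤ 3, so v ≤ 3. But 3 < 6, so no value of v works.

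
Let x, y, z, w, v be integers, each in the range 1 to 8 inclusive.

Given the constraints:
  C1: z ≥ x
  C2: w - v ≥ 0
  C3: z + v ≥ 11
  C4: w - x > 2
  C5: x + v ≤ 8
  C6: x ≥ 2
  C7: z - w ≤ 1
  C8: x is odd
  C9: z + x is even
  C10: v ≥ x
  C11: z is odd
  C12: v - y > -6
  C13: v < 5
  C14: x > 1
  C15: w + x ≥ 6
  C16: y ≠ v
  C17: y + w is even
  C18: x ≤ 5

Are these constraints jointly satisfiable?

Satisfiable

Setting (x, y, z, w, v) = (3, 8, 7, 6, 4) satisfies everything: constraint 2: w - v = 2; constraint 3: z + v = 11, and the others follow.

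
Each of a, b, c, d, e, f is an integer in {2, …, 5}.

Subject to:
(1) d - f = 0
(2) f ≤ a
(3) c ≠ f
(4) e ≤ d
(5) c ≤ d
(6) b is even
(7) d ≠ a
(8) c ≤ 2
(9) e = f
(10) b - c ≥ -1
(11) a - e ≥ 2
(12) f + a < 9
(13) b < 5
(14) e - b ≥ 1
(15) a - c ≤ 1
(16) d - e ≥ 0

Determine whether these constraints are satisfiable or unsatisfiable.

Constraints 10, 11, 14, and 15 give a − e ≥ 2, e − b ≥ 1, b − c ≥ -1, c − a ≥ -1.
Adding all 4 inequalities: the left sides telescope to 0, and the right sides sum to 2 + 1 + (-1) + (-1) = 1. So 0 ≥ 1, which is false.

Unsatisfiable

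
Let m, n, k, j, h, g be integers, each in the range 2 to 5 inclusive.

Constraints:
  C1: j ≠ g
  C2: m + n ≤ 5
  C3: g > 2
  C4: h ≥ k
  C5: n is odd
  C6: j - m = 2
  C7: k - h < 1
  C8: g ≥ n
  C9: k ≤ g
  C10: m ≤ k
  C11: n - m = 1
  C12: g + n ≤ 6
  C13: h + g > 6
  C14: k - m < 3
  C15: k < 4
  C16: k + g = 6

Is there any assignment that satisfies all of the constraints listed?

One satisfying assignment is m = 2, n = 3, k = 3, j = 4, h = 4, g = 3.
For the less obvious constraints — constraint 2: m + n = 5; constraint 6: j - m = 2 — and the others hold by inspection.

Satisfiable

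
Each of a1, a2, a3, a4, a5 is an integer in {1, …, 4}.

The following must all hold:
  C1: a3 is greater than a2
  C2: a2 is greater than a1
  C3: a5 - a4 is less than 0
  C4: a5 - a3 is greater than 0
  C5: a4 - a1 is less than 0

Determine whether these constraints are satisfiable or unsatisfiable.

Constraints 1, 2, 3, 4, and 5 give a3 < a5, a5 < a4, a4 < a1, a1 < a2, a2 < a3. Chaining: a3 < a5 < a4 < a1 < a2 < a3, which forces a3 < a3 — impossible.

Unsatisfiable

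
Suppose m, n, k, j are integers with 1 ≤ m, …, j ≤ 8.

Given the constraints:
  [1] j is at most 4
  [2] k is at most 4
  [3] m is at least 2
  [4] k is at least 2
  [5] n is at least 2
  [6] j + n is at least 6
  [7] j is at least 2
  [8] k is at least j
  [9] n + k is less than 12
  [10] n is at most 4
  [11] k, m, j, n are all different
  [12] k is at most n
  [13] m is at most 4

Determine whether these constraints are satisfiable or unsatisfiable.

Unsatisfiable

Constraints 1, 2, 3, 4, 5, 7, 10, and 13 confine each of k, m, j, n to the 3 values {2, …, 4}.
Constraint 11 requires all 4 of them to be distinct, but only 3 values are available — impossible by the pigeonhole principle.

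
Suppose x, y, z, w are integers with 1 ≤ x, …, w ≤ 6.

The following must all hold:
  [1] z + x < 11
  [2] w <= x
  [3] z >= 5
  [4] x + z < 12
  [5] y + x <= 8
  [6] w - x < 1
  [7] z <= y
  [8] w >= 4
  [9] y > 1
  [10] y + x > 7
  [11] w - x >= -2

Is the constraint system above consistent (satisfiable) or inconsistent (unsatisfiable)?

From constraints 3 and 7: y ≥ z ≥ 5. From constraints 2 and 8: x ≥ w ≥ 4. Hence y + x ≥ 9. But constraint 5 requires y + x ≤ 8, and 8 < 9. Contradiction.

Unsatisfiable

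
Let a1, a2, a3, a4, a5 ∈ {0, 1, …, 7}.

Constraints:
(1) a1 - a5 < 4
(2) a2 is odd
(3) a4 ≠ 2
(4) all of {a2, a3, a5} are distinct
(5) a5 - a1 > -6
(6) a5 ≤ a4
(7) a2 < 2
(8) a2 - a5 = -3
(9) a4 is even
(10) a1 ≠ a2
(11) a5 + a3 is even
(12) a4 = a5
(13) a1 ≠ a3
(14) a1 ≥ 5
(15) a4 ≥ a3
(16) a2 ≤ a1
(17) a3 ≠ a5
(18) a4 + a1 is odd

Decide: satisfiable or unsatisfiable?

Satisfiable

Take a1 = 7, a2 = 1, a3 = 0, a4 = 4, a5 = 4. Then constraint 1: a1 - a5 = 3; constraint 5: a5 - a1 = -3, and every other listed constraint is also met.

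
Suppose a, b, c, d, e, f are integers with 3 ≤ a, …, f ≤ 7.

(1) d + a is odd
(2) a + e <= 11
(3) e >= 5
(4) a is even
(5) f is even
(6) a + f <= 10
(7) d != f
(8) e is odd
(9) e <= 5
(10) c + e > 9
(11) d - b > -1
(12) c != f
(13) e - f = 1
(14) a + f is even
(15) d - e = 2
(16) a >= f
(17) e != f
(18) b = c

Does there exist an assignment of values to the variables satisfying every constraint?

The assignment a = 6, b = 7, c = 7, d = 7, e = 5, f = 4 works:
  constraint 2 holds since a + e = 11.
  constraint 6 holds since a + f = 10.
The rest check out directly.

Satisfiable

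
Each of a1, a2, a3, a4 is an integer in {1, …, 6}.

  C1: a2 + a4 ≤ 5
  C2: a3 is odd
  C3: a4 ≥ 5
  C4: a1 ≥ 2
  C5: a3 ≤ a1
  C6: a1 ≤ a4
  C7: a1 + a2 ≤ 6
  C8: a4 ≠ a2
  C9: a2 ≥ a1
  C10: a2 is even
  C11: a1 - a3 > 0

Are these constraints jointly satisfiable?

Unsatisfiable

From constraints 4 and 9: a2 ≥ a1 ≥ 2. From constraint 3: a4 ≥ 5. Hence a2 + a4 ≥ 7. But constraint 1 requires a2 + a4 ≤ 5, and 5 < 7. Contradiction.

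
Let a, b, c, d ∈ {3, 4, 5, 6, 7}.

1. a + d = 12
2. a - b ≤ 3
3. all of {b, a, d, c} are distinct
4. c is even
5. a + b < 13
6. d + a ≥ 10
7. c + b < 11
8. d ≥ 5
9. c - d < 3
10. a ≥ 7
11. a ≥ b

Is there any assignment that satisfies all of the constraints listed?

Setting (a, b, c, d) = (7, 4, 6, 5) satisfies everything: constraint 1: a + d = 12; constraint 2: a - b = 3; constraint 5: a + b = 11, and the others follow.

Satisfiable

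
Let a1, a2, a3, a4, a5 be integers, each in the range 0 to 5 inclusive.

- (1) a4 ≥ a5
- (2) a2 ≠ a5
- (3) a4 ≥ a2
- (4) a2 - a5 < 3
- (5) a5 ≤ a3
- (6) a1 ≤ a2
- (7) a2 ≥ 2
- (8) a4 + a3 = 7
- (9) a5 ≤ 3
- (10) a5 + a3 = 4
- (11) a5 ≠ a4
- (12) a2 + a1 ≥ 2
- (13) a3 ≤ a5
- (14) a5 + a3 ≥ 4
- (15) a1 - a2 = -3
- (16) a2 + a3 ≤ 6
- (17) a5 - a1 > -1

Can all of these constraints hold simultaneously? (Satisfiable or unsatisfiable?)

Satisfiable

Try a1 = 0, a2 = 3, a3 = 2, a4 = 5, a5 = 2.
Check constraint 4: a2 - a5 = 1; constraint 8: a4 + a3 = 7; constraint 10: a5 + a3 = 4. The remaining constraints are straightforward to verify.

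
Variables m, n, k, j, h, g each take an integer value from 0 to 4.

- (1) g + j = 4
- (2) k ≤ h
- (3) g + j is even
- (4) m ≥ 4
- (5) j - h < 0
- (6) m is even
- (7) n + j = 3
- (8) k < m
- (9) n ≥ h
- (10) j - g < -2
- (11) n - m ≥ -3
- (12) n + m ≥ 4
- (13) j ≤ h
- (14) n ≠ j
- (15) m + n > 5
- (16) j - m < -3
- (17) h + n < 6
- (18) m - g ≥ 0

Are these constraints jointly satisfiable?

One satisfying assignment is m = 4, n = 3, k = 0, j = 0, h = 2, g = 4.
For the less obvious constraints — constraint 1: g + j = 4; constraint 5: j - h = -2; constraint 7: n + j = 3 — and the others hold by inspection.

Satisfiable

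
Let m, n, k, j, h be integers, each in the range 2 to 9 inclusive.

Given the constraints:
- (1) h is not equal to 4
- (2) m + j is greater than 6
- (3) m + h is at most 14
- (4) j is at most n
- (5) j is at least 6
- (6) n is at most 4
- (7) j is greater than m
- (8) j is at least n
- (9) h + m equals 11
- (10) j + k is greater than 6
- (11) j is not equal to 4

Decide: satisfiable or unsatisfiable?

From constraint 5: j ≥ 6. From constraints 4 and 6: j ≤ n and n ≤ 4, so j ≤ 4. But 4 < 6, so no value of j works.

Unsatisfiable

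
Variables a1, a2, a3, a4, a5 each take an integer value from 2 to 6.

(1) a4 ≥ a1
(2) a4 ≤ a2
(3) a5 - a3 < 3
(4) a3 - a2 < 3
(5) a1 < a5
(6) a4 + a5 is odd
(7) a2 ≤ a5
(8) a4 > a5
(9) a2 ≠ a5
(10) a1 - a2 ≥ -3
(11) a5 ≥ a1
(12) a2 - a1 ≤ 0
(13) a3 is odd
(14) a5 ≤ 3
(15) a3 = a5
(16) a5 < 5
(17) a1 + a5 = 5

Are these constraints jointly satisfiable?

Unsatisfiable

Constraints 2, 5, 8, and 12 give a1 < a5, a5 < a4, a4 ≤ a2, a2 ≤ a1. Chaining: a1 < a5 < a4 ≤ a2 ≤ a1, which forces a1 < a1 — impossible.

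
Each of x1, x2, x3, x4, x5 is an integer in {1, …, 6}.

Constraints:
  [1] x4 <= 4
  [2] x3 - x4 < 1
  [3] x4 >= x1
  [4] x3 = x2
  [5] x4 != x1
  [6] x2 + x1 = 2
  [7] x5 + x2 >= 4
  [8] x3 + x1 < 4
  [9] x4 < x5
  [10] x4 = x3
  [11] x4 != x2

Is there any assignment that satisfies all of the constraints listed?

From constraints 4 and 10, x4 = x3 = x2, so x4 = x2. But constraint 11 says x4 ≠ x2. Contradiction.

Unsatisfiable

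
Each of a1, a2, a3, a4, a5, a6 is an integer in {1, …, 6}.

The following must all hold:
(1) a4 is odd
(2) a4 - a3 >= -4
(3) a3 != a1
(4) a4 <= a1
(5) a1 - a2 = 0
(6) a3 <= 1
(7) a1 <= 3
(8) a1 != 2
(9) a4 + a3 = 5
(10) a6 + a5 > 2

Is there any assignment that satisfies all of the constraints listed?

Unsatisfiable

From constraints 4 and 7: a4 ≤ a1 ≤ 3. From constraint 6: a3 ≤ 1. Hence a4 + a3 ≤ 4. But constraint 9 requires a4 + a3 = 5, and 5 > 4. Contradiction.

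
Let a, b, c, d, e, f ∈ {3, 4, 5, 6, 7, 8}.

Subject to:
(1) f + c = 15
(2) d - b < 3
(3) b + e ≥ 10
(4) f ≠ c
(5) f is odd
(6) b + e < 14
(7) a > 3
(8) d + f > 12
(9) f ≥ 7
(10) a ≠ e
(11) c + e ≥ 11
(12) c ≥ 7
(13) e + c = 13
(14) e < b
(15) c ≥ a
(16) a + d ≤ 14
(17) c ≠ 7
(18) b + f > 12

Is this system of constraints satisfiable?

Satisfiable

One satisfying assignment is a = 7, b = 7, c = 8, d = 7, e = 5, f = 7.
For the less obvious constraints — constraint 1: f + c = 15; constraint 2: d - b = 0; constraint 3: b + e = 12 — and the others hold by inspection.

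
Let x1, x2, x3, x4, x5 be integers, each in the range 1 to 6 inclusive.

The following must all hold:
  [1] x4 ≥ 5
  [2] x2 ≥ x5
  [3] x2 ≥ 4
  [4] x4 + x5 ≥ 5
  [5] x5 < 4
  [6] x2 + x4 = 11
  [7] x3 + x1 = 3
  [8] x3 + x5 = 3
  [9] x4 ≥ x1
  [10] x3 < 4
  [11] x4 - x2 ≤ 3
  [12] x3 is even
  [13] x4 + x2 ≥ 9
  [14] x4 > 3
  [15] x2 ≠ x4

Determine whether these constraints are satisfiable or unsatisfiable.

Try x1 = 1, x2 = 5, x3 = 2, x4 = 6, x5 = 1.
Check constraint 4: x4 + x5 = 7; constraint 6: x2 + x4 = 11. The remaining constraints are straightforward to verify.

Satisfiable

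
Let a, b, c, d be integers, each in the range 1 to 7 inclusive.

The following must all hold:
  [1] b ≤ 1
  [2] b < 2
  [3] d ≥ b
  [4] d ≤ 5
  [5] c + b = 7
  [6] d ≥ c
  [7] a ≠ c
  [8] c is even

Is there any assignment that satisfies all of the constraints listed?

Unsatisfiable

From constraints 4 and 6: c ≤ d ≤ 5. From constraint 1: b ≤ 1. Hence c + b ≤ 6. But constraint 5 requires c + b = 7, and 7 > 6. Contradiction.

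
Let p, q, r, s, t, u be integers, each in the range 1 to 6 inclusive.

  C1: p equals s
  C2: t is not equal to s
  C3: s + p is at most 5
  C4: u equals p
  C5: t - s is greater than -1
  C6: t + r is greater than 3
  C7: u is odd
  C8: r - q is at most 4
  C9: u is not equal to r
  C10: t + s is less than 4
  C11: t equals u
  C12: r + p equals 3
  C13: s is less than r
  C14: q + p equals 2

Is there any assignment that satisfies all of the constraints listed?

Unsatisfiable

From constraints 1, 4, and 11, t = u = p = s, so t = s. But constraint 2 says t ≠ s. Contradiction.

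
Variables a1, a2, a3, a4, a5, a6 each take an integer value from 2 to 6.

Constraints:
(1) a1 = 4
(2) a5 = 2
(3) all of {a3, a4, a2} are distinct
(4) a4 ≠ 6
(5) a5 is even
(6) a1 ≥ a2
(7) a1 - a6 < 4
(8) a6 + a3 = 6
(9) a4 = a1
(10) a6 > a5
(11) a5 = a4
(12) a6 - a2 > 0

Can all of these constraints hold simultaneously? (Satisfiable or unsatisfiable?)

Constraint 2 fixes a5 = 2 and constraint 1 fixes a1 = 4. Constraints 9 and 11 give a5 = a4 = a1, so a5 = a1. But 2 ≠ 4 — contradiction.

Unsatisfiable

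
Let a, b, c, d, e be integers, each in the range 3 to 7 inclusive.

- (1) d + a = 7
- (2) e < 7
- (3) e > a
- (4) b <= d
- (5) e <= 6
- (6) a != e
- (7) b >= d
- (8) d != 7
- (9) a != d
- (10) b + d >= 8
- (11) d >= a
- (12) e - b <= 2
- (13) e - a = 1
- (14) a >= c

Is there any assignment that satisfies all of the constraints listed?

Setting (a, b, c, d, e) = (3, 4, 3, 4, 4) satisfies everything: constraint 1: d + a = 7; constraint 10: b + d = 8; constraint 12: e - b = 0, and the others follow.

Satisfiable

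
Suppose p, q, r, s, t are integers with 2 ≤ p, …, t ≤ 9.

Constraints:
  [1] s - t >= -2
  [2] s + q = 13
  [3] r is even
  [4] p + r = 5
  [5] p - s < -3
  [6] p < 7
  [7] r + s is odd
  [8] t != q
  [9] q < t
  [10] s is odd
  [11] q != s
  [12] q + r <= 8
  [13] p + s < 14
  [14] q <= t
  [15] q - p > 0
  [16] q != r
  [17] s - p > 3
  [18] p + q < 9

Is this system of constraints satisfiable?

Satisfiable

Try p = 3, q = 4, r = 2, s = 9, t = 9.
Check constraint 1: s - t = 0; constraint 2: s + q = 13. The remaining constraints are straightforward to verify.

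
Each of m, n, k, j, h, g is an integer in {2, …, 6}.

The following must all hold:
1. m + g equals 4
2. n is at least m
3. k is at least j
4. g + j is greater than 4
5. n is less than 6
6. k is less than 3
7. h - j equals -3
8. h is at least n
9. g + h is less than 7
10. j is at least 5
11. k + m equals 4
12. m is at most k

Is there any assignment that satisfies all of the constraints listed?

From constraints 3 and 10: k ≥ j and j ≥ 5, so k ≥ 5. From constraint 6: k ≤ 2. But 2 < 5, so no value of k works.

Unsatisfiable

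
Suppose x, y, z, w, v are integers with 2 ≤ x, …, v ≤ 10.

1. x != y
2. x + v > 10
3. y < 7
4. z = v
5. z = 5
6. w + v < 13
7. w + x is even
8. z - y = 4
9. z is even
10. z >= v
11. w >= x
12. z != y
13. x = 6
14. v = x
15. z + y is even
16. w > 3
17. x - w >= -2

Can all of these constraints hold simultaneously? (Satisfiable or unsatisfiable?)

Unsatisfiable

Constraint 5 fixes z = 5 and constraint 13 fixes x = 6. Constraints 4 and 14 give z = v = x, so z = x. But 5 ≠ 6 — contradiction.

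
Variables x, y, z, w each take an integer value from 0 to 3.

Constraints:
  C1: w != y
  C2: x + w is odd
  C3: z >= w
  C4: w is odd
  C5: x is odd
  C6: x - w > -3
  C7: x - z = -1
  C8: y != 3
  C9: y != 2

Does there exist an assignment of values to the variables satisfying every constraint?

Constraint 5 makes x odd and constraint 4 makes w odd, so x + w must be even. Constraint 2 says x + w is odd — contradiction.

Unsatisfiable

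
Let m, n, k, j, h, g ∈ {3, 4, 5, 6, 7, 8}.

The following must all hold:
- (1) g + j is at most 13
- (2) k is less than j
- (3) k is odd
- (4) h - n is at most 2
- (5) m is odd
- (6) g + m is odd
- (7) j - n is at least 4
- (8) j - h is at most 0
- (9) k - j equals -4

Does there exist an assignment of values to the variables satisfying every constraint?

Unsatisfiable

Constraints 4, 7, and 8 give h − j ≥ 0, j − n ≥ 4, n − h ≥ -2.
Adding all 3 inequalities: the left sides telescope to 0, and the right sides sum to 0 + 4 + (-2) = 2. So 0 ≥ 2, which is false.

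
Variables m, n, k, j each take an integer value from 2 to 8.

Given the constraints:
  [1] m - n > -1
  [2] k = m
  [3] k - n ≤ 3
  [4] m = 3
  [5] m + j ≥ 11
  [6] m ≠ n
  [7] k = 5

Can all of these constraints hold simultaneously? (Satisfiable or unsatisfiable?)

Unsatisfiable

Constraint 7 fixes k = 5 and constraint 4 fixes m = 3, but constraint 2 requires k = m. Since 5 ≠ 3, contradiction.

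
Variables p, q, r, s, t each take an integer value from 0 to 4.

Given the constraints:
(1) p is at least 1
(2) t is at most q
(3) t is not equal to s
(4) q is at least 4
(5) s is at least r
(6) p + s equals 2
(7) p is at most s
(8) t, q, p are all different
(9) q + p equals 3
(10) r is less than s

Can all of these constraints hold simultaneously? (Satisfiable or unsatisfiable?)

From constraint 4: q ≥ 4. From constraint 1: p ≥ 1. Hence q + p ≥ 5. But constraint 9 requires q + p = 3, and 3 < 5. Contradiction.

Unsatisfiable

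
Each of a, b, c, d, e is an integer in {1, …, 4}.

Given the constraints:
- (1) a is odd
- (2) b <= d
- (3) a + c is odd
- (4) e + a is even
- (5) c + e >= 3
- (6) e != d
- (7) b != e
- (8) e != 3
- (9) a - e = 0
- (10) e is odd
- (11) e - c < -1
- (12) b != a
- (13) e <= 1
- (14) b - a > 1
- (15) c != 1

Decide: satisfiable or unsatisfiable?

One satisfying assignment is a = 1, b = 4, c = 4, d = 4, e = 1.
For the less obvious constraints — constraint 5: c + e = 5; constraint 9: a - e = 0; constraint 11: e - c = -3 — and the others hold by inspection.

Satisfiable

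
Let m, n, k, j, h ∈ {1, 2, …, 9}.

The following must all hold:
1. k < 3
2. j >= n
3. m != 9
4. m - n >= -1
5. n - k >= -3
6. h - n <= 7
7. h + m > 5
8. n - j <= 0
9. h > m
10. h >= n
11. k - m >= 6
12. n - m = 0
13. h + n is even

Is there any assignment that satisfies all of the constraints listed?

Unsatisfiable

Constraints 4, 5, and 11 give k − m ≥ 6, m − n ≥ -1, n − k ≥ -3.
Adding all 3 inequalities: the left sides telescope to 0, and the right sides sum to 6 + (-1) + (-3) = 2. So 0 ≥ 2, which is false.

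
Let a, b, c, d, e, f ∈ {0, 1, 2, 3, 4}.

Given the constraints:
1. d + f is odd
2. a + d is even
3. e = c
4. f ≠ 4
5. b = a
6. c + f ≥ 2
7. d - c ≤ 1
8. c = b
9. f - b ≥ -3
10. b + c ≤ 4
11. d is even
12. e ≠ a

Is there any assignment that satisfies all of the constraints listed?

From constraints 3, 5, and 8, e = c = b = a, so e = a. But constraint 12 says e ≠ a. Contradiction.

Unsatisfiable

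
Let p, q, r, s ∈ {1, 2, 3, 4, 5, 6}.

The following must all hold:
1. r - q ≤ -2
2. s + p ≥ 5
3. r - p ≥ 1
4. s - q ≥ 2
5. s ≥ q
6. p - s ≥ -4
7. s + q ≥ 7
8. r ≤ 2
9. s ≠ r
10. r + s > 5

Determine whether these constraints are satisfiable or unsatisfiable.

Unsatisfiable

Constraints 1, 3, 4, and 6 give p − s ≥ -4, s − q ≥ 2, q − r ≥ 2, r − p ≥ 1.
Adding all 4 inequalities: the left sides telescope to 0, and the right sides sum to (-4) + 2 + 2 + 1 = 1. So 0 ≥ 1, which is false.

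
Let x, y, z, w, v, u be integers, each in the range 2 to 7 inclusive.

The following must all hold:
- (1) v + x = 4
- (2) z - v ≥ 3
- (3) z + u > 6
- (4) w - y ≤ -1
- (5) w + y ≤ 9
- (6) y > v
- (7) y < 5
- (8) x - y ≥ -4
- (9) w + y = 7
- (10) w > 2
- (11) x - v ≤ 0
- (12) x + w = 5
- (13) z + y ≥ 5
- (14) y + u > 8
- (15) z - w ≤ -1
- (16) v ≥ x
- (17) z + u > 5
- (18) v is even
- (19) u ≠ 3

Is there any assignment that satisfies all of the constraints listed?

Constraints 2, 4, 8, 11, and 15 give w − z ≥ 1, z − v ≥ 3, v − x ≥ 0, x − y ≥ -4, y − w ≥ 1.
Adding all 5 inequalities: the left sides telescope to 0, and the right sides sum to 1 + 3 + 0 + (-4) + 1 = 1. So 0 ≥ 1, which is false.

Unsatisfiable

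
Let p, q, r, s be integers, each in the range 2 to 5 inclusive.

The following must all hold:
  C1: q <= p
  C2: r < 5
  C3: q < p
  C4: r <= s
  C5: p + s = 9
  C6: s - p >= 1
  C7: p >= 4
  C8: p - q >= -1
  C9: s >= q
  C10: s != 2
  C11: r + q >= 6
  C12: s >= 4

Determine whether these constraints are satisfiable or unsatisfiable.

One satisfying assignment is p = 4, q = 3, r = 3, s = 5.
For the less obvious constraints — constraint 5: p + s = 9; constraint 6: s - p = 1 — and the others hold by inspection.

Satisfiable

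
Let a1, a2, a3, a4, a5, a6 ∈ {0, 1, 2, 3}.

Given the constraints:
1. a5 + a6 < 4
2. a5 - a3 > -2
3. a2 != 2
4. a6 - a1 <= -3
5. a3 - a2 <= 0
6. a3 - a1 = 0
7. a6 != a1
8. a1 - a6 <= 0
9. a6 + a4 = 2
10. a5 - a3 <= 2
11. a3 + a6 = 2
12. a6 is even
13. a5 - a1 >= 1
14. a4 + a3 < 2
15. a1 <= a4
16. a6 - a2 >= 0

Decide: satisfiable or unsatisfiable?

Constraints 4, 5, 10, 13, and 16 give a6 − a2 ≥ 0, a2 − a3 ≥ 0, a3 − a5 ≥ -2, a5 − a1 ≥ 1, a1 − a6 ≥ 3.
Adding all 5 inequalities: the left sides telescope to 0, and the right sides sum to 0 + 0 + (-2) + 1 + 3 = 2. So 0 ≥ 2, which is false.

Unsatisfiable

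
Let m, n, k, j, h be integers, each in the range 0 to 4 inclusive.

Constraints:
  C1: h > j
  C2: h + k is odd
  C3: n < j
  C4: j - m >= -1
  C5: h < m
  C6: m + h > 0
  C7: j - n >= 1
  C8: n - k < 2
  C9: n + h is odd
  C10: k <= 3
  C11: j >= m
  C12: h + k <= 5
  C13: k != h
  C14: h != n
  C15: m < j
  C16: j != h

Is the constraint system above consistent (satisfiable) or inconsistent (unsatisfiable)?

Constraints 1, 5, and 11 give h < m, m ≤ j, j < h. Chaining: h < m ≤ j < h, which forces h < h — impossible.

Unsatisfiable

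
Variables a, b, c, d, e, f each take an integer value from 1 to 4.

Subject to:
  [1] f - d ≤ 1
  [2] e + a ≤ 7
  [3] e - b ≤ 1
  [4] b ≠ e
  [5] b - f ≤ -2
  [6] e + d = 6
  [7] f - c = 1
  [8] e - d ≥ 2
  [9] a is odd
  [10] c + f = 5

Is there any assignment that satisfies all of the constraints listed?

Constraints 1, 3, 5, and 8 give f − b ≥ 2, b − e ≥ -1, e − d ≥ 2, d − f ≥ -1.
Adding all 4 inequalities: the left sides telescope to 0, and the right sides sum to 2 + (-1) + 2 + (-1) = 2. So 0 ≥ 2, which is false.

Unsatisfiable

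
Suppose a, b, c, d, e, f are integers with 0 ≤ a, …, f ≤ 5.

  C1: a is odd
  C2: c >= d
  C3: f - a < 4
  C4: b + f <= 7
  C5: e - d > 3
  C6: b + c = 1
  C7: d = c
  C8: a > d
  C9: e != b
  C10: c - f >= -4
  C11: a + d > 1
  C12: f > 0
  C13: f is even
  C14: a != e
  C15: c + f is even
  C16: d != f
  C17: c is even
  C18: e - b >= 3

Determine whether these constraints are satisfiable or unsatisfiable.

Satisfiable

Try a = 3, b = 1, c = 0, d = 0, e = 5, f = 4.
Check constraint 3: f - a = 1; constraint 4: b + f = 5. The remaining constraints are straightforward to verify.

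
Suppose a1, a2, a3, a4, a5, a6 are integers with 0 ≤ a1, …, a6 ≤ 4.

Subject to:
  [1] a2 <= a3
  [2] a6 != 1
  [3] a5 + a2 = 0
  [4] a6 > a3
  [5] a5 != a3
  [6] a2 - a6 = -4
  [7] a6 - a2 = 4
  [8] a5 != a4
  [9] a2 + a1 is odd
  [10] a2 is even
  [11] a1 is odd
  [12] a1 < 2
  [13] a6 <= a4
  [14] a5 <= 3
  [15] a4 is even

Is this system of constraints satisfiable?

Take a1 = 1, a2 = 0, a3 = 1, a4 = 4, a5 = 0, a6 = 4. Then constraint 3: a5 + a2 = 0; constraint 6: a2 - a6 = -4; constraint 7: a6 - a2 = 4, and every other listed constraint is also met.

Satisfiable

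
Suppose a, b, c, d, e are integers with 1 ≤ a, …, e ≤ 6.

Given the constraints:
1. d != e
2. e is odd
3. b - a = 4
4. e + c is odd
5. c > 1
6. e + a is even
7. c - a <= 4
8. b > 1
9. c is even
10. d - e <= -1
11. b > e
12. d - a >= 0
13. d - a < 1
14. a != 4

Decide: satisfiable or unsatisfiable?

Setting (a, b, c, d, e) = (1, 5, 4, 1, 3) satisfies everything: constraint 3: b - a = 4; constraint 7: c - a = 3, and the others follow.

Satisfiable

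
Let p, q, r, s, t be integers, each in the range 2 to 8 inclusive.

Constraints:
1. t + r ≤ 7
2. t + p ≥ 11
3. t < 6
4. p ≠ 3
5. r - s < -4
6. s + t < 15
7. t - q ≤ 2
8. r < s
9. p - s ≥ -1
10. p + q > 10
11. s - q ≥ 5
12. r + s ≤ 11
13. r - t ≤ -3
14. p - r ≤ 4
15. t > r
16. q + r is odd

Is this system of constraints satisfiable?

Constraints 7, 9, 11, 13, and 14 give p − s ≥ -1, s − q ≥ 5, q − t ≥ -2, t − r ≥ 3, r − p ≥ -4.
Adding all 5 inequalities: the left sides telescope to 0, and the right sides sum to (-1) + 5 + (-2) + 3 + (-4) = 1. So 0 ≥ 1, which is false.

Unsatisfiable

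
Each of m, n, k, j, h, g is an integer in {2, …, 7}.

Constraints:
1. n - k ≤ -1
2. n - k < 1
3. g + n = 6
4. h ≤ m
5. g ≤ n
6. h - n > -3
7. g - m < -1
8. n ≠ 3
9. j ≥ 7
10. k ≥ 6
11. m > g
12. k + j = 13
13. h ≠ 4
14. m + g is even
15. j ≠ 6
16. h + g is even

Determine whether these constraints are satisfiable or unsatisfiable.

Try m = 4, n = 4, k = 6, j = 7, h = 2, g = 2.
Check constraint 1: n - k = -2; constraint 2: n - k = -2; constraint 3: g + n = 6. The remaining constraints are straightforward to verify.

Satisfiable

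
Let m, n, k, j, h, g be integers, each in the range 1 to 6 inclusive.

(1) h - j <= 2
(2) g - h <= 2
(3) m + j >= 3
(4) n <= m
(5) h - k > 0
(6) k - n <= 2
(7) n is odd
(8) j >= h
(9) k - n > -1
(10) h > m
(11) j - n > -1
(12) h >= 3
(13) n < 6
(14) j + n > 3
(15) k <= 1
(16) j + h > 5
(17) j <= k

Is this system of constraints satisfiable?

From constraints 8 and 12: j ≥ h and h ≥ 3, so j ≥ 3. From constraints 15 and 17: j ≤ k and k ≤ 1, so j ≤ 1. But 1 < 3, so no value of j works.

Unsatisfiable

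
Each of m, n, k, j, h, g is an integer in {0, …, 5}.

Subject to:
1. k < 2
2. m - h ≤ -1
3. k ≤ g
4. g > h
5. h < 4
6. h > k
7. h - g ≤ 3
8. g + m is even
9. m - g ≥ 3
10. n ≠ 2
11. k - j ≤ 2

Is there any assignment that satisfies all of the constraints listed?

Unsatisfiable

Constraints 2, 7, and 9 give h − m ≥ 1, m − g ≥ 3, g − h ≥ -3.
Adding all 3 inequalities: the left sides telescope to 0, and the right sides sum to 1 + 3 + (-3) = 1. So 0 ≥ 1, which is false.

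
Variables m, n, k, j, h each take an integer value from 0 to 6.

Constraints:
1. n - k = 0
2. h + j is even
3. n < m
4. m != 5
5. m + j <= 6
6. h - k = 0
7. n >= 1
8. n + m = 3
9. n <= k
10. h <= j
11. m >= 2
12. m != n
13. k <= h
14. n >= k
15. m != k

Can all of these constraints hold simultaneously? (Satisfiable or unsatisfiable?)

Take m = 2, n = 1, k = 1, j = 3, h = 1. Then constraint 1: n - k = 0; constraint 5: m + j = 5, and every other listed constraint is also met.

Satisfiable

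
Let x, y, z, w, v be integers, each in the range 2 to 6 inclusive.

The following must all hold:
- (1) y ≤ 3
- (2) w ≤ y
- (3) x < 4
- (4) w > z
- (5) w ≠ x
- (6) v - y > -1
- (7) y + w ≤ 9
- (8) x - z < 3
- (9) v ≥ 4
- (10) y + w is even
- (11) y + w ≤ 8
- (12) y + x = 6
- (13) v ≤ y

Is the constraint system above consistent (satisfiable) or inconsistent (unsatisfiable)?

From constraints 9 and 13: y ≥ v and v ≥ 4, so y ≥ 4. From constraint 1: y ≤ 3. But 3 < 4, so no value of y works.

Unsatisfiable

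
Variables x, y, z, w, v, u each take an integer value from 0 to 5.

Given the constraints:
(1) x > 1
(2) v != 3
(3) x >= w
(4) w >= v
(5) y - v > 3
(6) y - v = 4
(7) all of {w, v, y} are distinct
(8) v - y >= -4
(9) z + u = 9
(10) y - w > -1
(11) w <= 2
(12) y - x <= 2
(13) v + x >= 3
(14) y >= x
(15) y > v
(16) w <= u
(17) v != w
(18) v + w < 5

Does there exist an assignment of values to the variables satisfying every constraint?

One satisfying assignment is x = 3, y = 4, z = 4, w = 2, v = 0, u = 5.
For the less obvious constraints — constraint 5: y - v = 4; constraint 6: y - v = 4; constraint 8: v - y = -4 — and the others hold by inspection.

Satisfiable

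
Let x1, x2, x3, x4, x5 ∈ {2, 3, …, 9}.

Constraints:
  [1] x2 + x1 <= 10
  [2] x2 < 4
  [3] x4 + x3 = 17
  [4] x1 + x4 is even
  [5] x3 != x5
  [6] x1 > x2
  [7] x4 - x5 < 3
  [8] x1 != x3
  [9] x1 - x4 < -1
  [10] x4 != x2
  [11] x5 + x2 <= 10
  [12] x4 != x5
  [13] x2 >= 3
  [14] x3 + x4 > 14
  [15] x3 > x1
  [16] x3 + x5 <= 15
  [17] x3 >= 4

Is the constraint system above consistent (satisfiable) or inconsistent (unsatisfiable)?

Take x1 = 7, x2 = 3, x3 = 8, x4 = 9, x5 = 7. Then constraint 1: x2 + x1 = 10; constraint 3: x4 + x3 = 17; constraint 7: x4 - x5 = 2, and every other listed constraint is also met.

Satisfiable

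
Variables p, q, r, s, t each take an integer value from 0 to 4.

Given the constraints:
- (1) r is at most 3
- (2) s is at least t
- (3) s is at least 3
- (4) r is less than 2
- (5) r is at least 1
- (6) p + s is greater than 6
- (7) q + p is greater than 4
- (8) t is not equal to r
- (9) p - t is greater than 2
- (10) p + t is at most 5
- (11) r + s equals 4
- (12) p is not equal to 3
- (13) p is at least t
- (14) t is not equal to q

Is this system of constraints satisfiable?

Satisfiable

Take p = 4, q = 2, r = 1, s = 3, t = 0. Then constraint 6: p + s = 7; constraint 7: q + p = 6; constraint 9: p - t = 4, and every other listed constraint is also met.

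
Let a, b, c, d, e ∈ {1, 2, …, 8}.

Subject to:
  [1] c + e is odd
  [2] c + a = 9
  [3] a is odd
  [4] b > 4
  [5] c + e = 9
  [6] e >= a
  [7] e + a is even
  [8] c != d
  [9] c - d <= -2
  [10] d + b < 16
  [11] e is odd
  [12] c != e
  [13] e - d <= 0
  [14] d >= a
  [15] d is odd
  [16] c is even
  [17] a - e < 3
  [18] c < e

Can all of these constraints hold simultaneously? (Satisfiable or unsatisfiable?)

Satisfiable

One satisfying assignment is a = 5, b = 7, c = 4, d = 7, e = 5.
For the less obvious constraints — constraint 2: c + a = 9; constraint 5: c + e = 9 — and the others hold by inspection.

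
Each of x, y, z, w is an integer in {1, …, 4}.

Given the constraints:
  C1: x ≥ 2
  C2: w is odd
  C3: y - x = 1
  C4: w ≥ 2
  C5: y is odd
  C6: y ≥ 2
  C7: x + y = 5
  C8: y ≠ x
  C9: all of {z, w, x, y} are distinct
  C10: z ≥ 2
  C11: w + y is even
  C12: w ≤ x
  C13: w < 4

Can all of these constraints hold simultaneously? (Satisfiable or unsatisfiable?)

Unsatisfiable

Constraints 1, 4, 6, and 10 confine each of z, w, x, y to the 3 values {2, …, 4} (the domain already gives each ≤ 4).
Constraint 9 requires all 4 of them to be distinct, but only 3 values are available — impossible by the pigeonhole principle.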